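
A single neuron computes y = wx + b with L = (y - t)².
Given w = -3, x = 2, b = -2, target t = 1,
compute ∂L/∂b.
∂L/∂b = -18

y = wx + b = (-3)(2) + -2 = -8
∂L/∂y = 2(y - t) = 2(-8 - 1) = -18
∂y/∂b = 1
∂L/∂b = ∂L/∂y · ∂y/∂b = -18 × 1 = -18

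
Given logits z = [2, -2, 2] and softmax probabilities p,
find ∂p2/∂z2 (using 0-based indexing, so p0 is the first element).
∂p2/∂z2 = 0.25

p = softmax(z) = [0.4955, 0.009075, 0.4955]
p2 = 0.4955

∂p2/∂z2 = p2(1 - p2) = 0.4955 × (1 - 0.4955) = 0.25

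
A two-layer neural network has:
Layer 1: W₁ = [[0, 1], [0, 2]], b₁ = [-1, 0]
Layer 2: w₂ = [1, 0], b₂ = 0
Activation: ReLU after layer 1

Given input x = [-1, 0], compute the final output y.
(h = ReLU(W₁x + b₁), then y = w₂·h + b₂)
y = 0

Layer 1 pre-activation: z₁ = [-1, 0]
After ReLU: h = [0, 0]
Layer 2 output: y = 1×0 + 0×0 + 0 = 0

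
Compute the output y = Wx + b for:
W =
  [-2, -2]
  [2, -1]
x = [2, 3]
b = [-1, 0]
y = [-11, 1]

Wx = [-2×2 + -2×3, 2×2 + -1×3]
   = [-10, 1]
y = Wx + b = [-10 + -1, 1 + 0] = [-11, 1]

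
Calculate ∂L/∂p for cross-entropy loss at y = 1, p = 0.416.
∂L/∂p = -2.404

∂L/∂p = -y/p + (1-y)/(1-p) = -1/0.416 + 0 = -2.404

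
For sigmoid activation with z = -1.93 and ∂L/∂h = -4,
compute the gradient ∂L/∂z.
∂L/∂z = -0.4427

σ(-1.93) = 0.1268
σ'(-1.93) = σ(-1.93)(1 - σ(-1.93)) = 0.1268 × 0.8732 = 0.1107
∂L/∂z = ∂L/∂h · σ'(z) = -4 × 0.1107 = -0.4427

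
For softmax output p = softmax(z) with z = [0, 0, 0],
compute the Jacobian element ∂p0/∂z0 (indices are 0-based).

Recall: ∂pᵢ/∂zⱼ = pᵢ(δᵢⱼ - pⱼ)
∂p0/∂z0 = 0.2222

p = softmax(z) = [0.3333, 0.3333, 0.3333]
p0 = 0.3333

∂p0/∂z0 = p0(1 - p0) = 0.3333 × (1 - 0.3333) = 0.2222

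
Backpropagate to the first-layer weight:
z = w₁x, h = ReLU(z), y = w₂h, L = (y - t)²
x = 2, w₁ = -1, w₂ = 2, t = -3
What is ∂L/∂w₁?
∂L/∂w₁ = 0

Forward pass:
z = w₁x = -1×2 = -2
h = ReLU(-2) = 0
y = w₂h = 2×0 = 0

Backward pass:
∂L/∂y = 2(y - t) = 2(0 - -3) = 6
∂y/∂h = w₂ = 2
∂h/∂z = 0 (ReLU derivative)
∂z/∂w₁ = x = 2

∂L/∂w₁ = 6 × 2 × 0 × 2 = 0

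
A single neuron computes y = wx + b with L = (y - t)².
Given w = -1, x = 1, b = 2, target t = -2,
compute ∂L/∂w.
∂L/∂w = 6

y = wx + b = (-1)(1) + 2 = 1
∂L/∂y = 2(y - t) = 2(1 - -2) = 6
∂y/∂w = x = 1
∂L/∂w = ∂L/∂y · ∂y/∂w = 6 × 1 = 6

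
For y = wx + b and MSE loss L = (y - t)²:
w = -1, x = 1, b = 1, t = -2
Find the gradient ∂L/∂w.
∂L/∂w = 4

y = wx + b = (-1)(1) + 1 = 0
∂L/∂y = 2(y - t) = 2(0 - -2) = 4
∂y/∂w = x = 1
∂L/∂w = ∂L/∂y · ∂y/∂w = 4 × 1 = 4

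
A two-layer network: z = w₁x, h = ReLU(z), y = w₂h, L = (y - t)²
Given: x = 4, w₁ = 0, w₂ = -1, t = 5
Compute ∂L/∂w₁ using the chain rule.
∂L/∂w₁ = 0

Forward pass:
z = w₁x = 0×4 = 0
h = ReLU(0) = 0
y = w₂h = -1×0 = 0

Backward pass:
∂L/∂y = 2(y - t) = 2(0 - 5) = -10
∂y/∂h = w₂ = -1
∂h/∂z = 0 (ReLU derivative)
∂z/∂w₁ = x = 4

∂L/∂w₁ = -10 × -1 × 0 × 4 = 0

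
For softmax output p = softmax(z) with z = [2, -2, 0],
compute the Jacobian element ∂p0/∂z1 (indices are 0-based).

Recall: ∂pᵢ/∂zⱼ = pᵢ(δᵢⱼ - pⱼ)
∂p0/∂z1 = -0.01376

p = softmax(z) = [0.8668, 0.01588, 0.1173]
p0 = 0.8668, p1 = 0.01588

∂p0/∂z1 = -p0 × p1 = -0.8668 × 0.01588 = -0.01376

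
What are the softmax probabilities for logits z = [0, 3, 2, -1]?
p = [0.0347, 0.6964, 0.2562, 0.0128]

exp(z) = [1, 20.09, 7.389, 0.3679]
Sum = 28.84
p = [0.0347, 0.6964, 0.2562, 0.0128]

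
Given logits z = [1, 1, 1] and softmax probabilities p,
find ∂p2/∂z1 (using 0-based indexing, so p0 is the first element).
∂p2/∂z1 = -0.1111

p = softmax(z) = [0.3333, 0.3333, 0.3333]
p2 = 0.3333, p1 = 0.3333

∂p2/∂z1 = -p2 × p1 = -0.3333 × 0.3333 = -0.1111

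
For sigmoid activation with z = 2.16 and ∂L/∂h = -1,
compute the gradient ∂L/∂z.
∂L/∂z = -0.09271

σ(2.16) = 0.8966
σ'(2.16) = σ(2.16)(1 - σ(2.16)) = 0.8966 × 0.1034 = 0.09271
∂L/∂z = ∂L/∂h · σ'(z) = -1 × 0.09271 = -0.09271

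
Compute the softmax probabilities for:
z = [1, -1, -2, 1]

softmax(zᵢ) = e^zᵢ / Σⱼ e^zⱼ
p = [0.4576, 0.0619, 0.0228, 0.4576]

exp(z) = [2.718, 0.3679, 0.1353, 2.718]
Sum = 5.94
p = [0.4576, 0.0619, 0.0228, 0.4576]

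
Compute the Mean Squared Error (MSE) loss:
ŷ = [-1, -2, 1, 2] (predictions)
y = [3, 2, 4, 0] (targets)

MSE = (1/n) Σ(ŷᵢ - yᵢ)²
MSE = 11.25

MSE = (1/4)((-1-3)² + (-2-2)² + (1-4)² + (2-0)²) = (1/4)(16 + 16 + 9 + 4) = 11.25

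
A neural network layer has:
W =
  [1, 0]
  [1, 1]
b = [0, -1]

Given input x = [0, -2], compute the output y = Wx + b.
y = [0, -3]

Wx = [1×0 + 0×-2, 1×0 + 1×-2]
   = [0, -2]
y = Wx + b = [0 + 0, -2 + -1] = [0, -3]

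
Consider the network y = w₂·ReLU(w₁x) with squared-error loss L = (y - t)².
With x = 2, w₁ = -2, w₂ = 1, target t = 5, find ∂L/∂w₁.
∂L/∂w₁ = 0

Forward pass:
z = w₁x = -2×2 = -4
h = ReLU(-4) = 0
y = w₂h = 1×0 = 0

Backward pass:
∂L/∂y = 2(y - t) = 2(0 - 5) = -10
∂y/∂h = w₂ = 1
∂h/∂z = 0 (ReLU derivative)
∂z/∂w₁ = x = 2

∂L/∂w₁ = -10 × 1 × 0 × 2 = 0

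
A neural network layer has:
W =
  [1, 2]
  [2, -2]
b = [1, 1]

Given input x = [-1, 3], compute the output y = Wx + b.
y = [6, -7]

Wx = [1×-1 + 2×3, 2×-1 + -2×3]
   = [5, -8]
y = Wx + b = [5 + 1, -8 + 1] = [6, -7]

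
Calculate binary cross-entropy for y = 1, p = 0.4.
L = 0.9163

L = -1·log(0.4) - 0·log(0.6) = -log(0.4) = 0.9163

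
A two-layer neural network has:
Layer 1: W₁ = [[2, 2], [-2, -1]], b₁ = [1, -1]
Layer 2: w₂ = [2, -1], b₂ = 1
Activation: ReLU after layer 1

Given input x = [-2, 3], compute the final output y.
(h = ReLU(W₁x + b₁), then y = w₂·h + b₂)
y = 7

Layer 1 pre-activation: z₁ = [3, 0]
After ReLU: h = [3, 0]
Layer 2 output: y = 2×3 + -1×0 + 1 = 7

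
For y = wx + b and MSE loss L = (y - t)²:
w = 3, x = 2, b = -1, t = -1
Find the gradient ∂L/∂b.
∂L/∂b = 12

y = wx + b = (3)(2) + -1 = 5
∂L/∂y = 2(y - t) = 2(5 - -1) = 12
∂y/∂b = 1
∂L/∂b = ∂L/∂y · ∂y/∂b = 12 × 1 = 12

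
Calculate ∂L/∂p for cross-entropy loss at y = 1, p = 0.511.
∂L/∂p = -1.957

∂L/∂p = -y/p + (1-y)/(1-p) = -1/0.511 + 0 = -1.957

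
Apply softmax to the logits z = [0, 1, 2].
p = [0.09, 0.2447, 0.6652]

exp(z) = [1, 2.718, 7.389]
Sum = 11.11
p = [0.09, 0.2447, 0.6652]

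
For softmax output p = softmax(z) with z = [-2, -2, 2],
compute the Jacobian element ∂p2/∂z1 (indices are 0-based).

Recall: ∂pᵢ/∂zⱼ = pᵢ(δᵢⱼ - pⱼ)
∂p2/∂z1 = -0.01704

p = softmax(z) = [0.01767, 0.01767, 0.9647]
p2 = 0.9647, p1 = 0.01767

∂p2/∂z1 = -p2 × p1 = -0.9647 × 0.01767 = -0.01704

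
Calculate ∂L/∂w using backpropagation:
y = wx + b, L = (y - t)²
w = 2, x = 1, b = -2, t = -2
∂L/∂w = 4

y = wx + b = (2)(1) + -2 = 0
∂L/∂y = 2(y - t) = 2(0 - -2) = 4
∂y/∂w = x = 1
∂L/∂w = ∂L/∂y · ∂y/∂w = 4 × 1 = 4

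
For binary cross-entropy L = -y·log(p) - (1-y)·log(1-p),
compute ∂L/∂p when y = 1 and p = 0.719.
∂L/∂p = -1.391

∂L/∂p = -y/p + (1-y)/(1-p) = -1/0.719 + 0 = -1.391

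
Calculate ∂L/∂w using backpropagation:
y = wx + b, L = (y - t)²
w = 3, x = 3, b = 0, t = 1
∂L/∂w = 48

y = wx + b = (3)(3) + 0 = 9
∂L/∂y = 2(y - t) = 2(9 - 1) = 16
∂y/∂w = x = 3
∂L/∂w = ∂L/∂y · ∂y/∂w = 16 × 3 = 48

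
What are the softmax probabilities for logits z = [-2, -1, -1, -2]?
p = [0.1345, 0.3655, 0.3655, 0.1345]

exp(z) = [0.1353, 0.3679, 0.3679, 0.1353]
Sum = 1.006
p = [0.1345, 0.3655, 0.3655, 0.1345]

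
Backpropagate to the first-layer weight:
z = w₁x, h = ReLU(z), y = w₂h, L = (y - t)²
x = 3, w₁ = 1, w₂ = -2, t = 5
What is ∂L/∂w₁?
∂L/∂w₁ = 132

Forward pass:
z = w₁x = 1×3 = 3
h = ReLU(3) = 3
y = w₂h = -2×3 = -6

Backward pass:
∂L/∂y = 2(y - t) = 2(-6 - 5) = -22
∂y/∂h = w₂ = -2
∂h/∂z = 1 (ReLU derivative)
∂z/∂w₁ = x = 3

∂L/∂w₁ = -22 × -2 × 1 × 3 = 132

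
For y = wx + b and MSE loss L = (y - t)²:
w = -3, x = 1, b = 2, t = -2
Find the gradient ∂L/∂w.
∂L/∂w = 2

y = wx + b = (-3)(1) + 2 = -1
∂L/∂y = 2(y - t) = 2(-1 - -2) = 2
∂y/∂w = x = 1
∂L/∂w = ∂L/∂y · ∂y/∂w = 2 × 1 = 2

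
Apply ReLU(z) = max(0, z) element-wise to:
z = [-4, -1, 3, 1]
h = [0, 0, 3, 1]

ReLU applied element-wise: max(0,-4)=0, max(0,-1)=0, max(0,3)=3, max(0,1)=1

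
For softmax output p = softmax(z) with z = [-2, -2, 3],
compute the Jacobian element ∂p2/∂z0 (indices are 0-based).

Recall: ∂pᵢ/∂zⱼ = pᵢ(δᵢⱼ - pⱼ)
∂p2/∂z0 = -0.00656

p = softmax(z) = [0.006648, 0.006648, 0.9867]
p2 = 0.9867, p0 = 0.006648

∂p2/∂z0 = -p2 × p0 = -0.9867 × 0.006648 = -0.00656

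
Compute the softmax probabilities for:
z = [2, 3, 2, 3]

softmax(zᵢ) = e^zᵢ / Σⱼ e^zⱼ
p = [0.1345, 0.3655, 0.1345, 0.3655]

exp(z) = [7.389, 20.09, 7.389, 20.09]
Sum = 54.95
p = [0.1345, 0.3655, 0.1345, 0.3655]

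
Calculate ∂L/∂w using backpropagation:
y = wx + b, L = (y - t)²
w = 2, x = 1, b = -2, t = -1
∂L/∂w = 2

y = wx + b = (2)(1) + -2 = 0
∂L/∂y = 2(y - t) = 2(0 - -1) = 2
∂y/∂w = x = 1
∂L/∂w = ∂L/∂y · ∂y/∂w = 2 × 1 = 2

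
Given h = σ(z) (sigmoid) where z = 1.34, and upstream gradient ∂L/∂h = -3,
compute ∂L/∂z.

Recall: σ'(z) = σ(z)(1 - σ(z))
∂L/∂z = -0.4933

σ(1.34) = 0.7925
σ'(1.34) = σ(1.34)(1 - σ(1.34)) = 0.7925 × 0.2075 = 0.1644
∂L/∂z = ∂L/∂h · σ'(z) = -3 × 0.1644 = -0.4933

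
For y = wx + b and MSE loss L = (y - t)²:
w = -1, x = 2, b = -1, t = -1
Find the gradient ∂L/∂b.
∂L/∂b = -4

y = wx + b = (-1)(2) + -1 = -3
∂L/∂y = 2(y - t) = 2(-3 - -1) = -4
∂y/∂b = 1
∂L/∂b = ∂L/∂y · ∂y/∂b = -4 × 1 = -4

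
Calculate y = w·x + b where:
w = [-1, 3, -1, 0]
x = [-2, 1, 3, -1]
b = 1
y = 3

y = (-1)(-2) + (3)(1) + (-1)(3) + (0)(-1) + 1 = 3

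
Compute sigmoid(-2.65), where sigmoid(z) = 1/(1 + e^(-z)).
0.06599

sigmoid(-2.65) = 1/(1 + e^(2.65)) = 1/(1 + 14.15) = 0.06599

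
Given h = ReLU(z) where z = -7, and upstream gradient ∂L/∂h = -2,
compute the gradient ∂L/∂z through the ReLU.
∂L/∂z = 0

h = ReLU(-7) = 0
Since z < 0: ∂h/∂z = 0
∂L/∂z = ∂L/∂h · ∂h/∂z = -2 × 0 = 0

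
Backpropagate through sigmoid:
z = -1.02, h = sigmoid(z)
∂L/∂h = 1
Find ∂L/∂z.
∂L/∂z = 0.1948

σ(-1.02) = 0.265
σ'(-1.02) = σ(-1.02)(1 - σ(-1.02)) = 0.265 × 0.735 = 0.1948
∂L/∂z = ∂L/∂h · σ'(z) = 1 × 0.1948 = 0.1948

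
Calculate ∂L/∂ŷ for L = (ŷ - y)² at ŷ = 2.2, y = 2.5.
∂L/∂ŷ = -0.6

∂L/∂ŷ = 2(ŷ - y) = 2(2.2 - 2.5) = 2(-0.3) = -0.6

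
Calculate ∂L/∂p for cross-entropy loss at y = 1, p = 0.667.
∂L/∂p = -1.499

∂L/∂p = -y/p + (1-y)/(1-p) = -1/0.667 + 0 = -1.499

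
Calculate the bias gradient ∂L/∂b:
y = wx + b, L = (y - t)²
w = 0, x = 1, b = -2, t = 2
∂L/∂b = -8

y = wx + b = (0)(1) + -2 = -2
∂L/∂y = 2(y - t) = 2(-2 - 2) = -8
∂y/∂b = 1
∂L/∂b = ∂L/∂y · ∂y/∂b = -8 × 1 = -8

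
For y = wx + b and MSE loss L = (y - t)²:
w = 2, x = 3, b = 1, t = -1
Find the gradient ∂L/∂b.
∂L/∂b = 16

y = wx + b = (2)(3) + 1 = 7
∂L/∂y = 2(y - t) = 2(7 - -1) = 16
∂y/∂b = 1
∂L/∂b = ∂L/∂y · ∂y/∂b = 16 × 1 = 16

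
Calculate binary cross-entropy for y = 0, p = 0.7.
L = 1.204

L = -0·log(0.7) - 1·log(0.3) = -log(0.3) = 1.204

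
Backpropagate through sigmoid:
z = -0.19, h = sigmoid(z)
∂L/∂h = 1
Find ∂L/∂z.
∂L/∂z = 0.2478

σ(-0.19) = 0.4526
σ'(-0.19) = σ(-0.19)(1 - σ(-0.19)) = 0.4526 × 0.5474 = 0.2478
∂L/∂z = ∂L/∂h · σ'(z) = 1 × 0.2478 = 0.2478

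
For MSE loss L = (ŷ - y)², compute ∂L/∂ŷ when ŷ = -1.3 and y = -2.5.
∂L/∂ŷ = 2.4

∂L/∂ŷ = 2(ŷ - y) = 2(-1.3 - -2.5) = 2(1.2) = 2.4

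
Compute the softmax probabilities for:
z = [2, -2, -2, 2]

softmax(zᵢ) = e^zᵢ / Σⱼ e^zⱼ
p = [0.491, 0.009, 0.009, 0.491]

exp(z) = [7.389, 0.1353, 0.1353, 7.389]
Sum = 15.05
p = [0.491, 0.009, 0.009, 0.491]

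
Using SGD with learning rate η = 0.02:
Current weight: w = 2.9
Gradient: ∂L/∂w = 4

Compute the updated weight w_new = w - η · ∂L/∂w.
w_new = 2.82

w_new = w - η·∂L/∂w = 2.9 - 0.02×(4) = 2.9 - (0.08) = 2.82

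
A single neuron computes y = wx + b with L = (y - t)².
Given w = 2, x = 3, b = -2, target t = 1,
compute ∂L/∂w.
∂L/∂w = 18

y = wx + b = (2)(3) + -2 = 4
∂L/∂y = 2(y - t) = 2(4 - 1) = 6
∂y/∂w = x = 3
∂L/∂w = ∂L/∂y · ∂y/∂w = 6 × 3 = 18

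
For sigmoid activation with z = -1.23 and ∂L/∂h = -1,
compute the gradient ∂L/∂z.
∂L/∂z = -0.175

σ(-1.23) = 0.2262
σ'(-1.23) = σ(-1.23)(1 - σ(-1.23)) = 0.2262 × 0.7738 = 0.175
∂L/∂z = ∂L/∂h · σ'(z) = -1 × 0.175 = -0.175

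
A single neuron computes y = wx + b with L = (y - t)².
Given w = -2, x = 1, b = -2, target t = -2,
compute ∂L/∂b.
∂L/∂b = -4

y = wx + b = (-2)(1) + -2 = -4
∂L/∂y = 2(y - t) = 2(-4 - -2) = -4
∂y/∂b = 1
∂L/∂b = ∂L/∂y · ∂y/∂b = -4 × 1 = -4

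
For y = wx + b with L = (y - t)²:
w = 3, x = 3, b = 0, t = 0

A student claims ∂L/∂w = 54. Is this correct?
Correct

y = (3)(3) + 0 = 9
∂L/∂y = 2(y - t) = 2(9 - 0) = 18
∂y/∂w = x = 3
∂L/∂w = 18 × 3 = 54

Claimed value: 54
Correct: The correct gradient is 54.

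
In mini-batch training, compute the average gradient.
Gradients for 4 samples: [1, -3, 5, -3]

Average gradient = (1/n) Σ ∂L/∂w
Average gradient = 0

Average = (1/4)(1 + -3 + 5 + -3) = 0/4 = 0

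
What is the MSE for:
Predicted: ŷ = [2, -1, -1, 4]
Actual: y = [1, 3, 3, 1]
MSE = 10.5

MSE = (1/4)((2-1)² + (-1-3)² + (-1-3)² + (4-1)²) = (1/4)(1 + 16 + 16 + 9) = 10.5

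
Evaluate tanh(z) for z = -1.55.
-0.9138

tanh(-1.55) = (e^(-1.55) - e^(1.55))/(e^(-1.55) + e^(1.55)) = -0.9138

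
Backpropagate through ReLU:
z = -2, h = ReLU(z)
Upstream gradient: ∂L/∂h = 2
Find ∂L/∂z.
∂L/∂z = 0

h = ReLU(-2) = 0
Since z < 0: ∂h/∂z = 0
∂L/∂z = ∂L/∂h · ∂h/∂z = 2 × 0 = 0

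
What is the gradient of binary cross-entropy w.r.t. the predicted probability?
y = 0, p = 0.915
∂L/∂p = 11.76

∂L/∂p = -y/p + (1-y)/(1-p) = 0 + 1/0.085 = 11.76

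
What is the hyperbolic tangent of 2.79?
0.9925

tanh(2.79) = (e^(2.79) - e^(-2.79))/(e^(2.79) + e^(-2.79)) = 0.9925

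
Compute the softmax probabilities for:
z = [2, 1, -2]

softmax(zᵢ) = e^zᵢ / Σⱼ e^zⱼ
p = [0.7214, 0.2654, 0.0132]

exp(z) = [7.389, 2.718, 0.1353]
Sum = 10.24
p = [0.7214, 0.2654, 0.0132]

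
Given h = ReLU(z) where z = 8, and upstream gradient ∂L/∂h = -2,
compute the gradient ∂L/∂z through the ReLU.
∂L/∂z = -2

h = ReLU(8) = 8
Since z > 0: ∂h/∂z = 1
∂L/∂z = ∂L/∂h · ∂h/∂z = -2 × 1 = -2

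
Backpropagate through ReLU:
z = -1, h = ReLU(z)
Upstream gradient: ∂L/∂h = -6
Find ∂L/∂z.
∂L/∂z = 0

h = ReLU(-1) = 0
Since z < 0: ∂h/∂z = 0
∂L/∂z = ∂L/∂h · ∂h/∂z = -6 × 0 = 0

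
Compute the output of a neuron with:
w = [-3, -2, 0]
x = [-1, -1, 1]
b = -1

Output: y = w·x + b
y = 4

y = (-3)(-1) + (-2)(-1) + (0)(1) + -1 = 4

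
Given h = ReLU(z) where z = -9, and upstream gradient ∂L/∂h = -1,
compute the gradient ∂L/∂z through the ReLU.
∂L/∂z = 0

h = ReLU(-9) = 0
Since z < 0: ∂h/∂z = 0
∂L/∂z = ∂L/∂h · ∂h/∂z = -1 × 0 = 0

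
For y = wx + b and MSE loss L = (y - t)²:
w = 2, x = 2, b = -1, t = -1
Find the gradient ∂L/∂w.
∂L/∂w = 16

y = wx + b = (2)(2) + -1 = 3
∂L/∂y = 2(y - t) = 2(3 - -1) = 8
∂y/∂w = x = 2
∂L/∂w = ∂L/∂y · ∂y/∂w = 8 × 2 = 16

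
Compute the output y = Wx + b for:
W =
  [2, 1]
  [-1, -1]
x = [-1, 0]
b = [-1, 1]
y = [-3, 2]

Wx = [2×-1 + 1×0, -1×-1 + -1×0]
   = [-2, 1]
y = Wx + b = [-2 + -1, 1 + 1] = [-3, 2]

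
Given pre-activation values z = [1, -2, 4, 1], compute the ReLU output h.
h = [1, 0, 4, 1]

ReLU applied element-wise: max(0,1)=1, max(0,-2)=0, max(0,4)=4, max(0,1)=1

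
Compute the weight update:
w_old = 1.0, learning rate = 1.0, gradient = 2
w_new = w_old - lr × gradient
w_new = -1

w_new = w - η·∂L/∂w = 1.0 - 1.0×(2) = 1.0 - (2) = -1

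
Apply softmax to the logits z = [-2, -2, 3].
p = [0.0066, 0.0066, 0.9867]

exp(z) = [0.1353, 0.1353, 20.09]
Sum = 20.36
p = [0.0066, 0.0066, 0.9867]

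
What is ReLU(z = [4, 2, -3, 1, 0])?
h = [4, 2, 0, 1, 0]

ReLU applied element-wise: max(0,4)=4, max(0,2)=2, max(0,-3)=0, max(0,1)=1, max(0,0)=0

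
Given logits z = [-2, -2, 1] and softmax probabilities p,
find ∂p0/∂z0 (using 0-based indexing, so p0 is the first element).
∂p0/∂z0 = 0.04323

p = softmax(z) = [0.04528, 0.04528, 0.9094]
p0 = 0.04528

∂p0/∂z0 = p0(1 - p0) = 0.04528 × (1 - 0.04528) = 0.04323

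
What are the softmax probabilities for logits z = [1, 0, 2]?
p = [0.2447, 0.09, 0.6652]

exp(z) = [2.718, 1, 7.389]
Sum = 11.11
p = [0.2447, 0.09, 0.6652]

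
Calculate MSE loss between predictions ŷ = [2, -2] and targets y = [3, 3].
MSE = 13

MSE = (1/2)((2-3)² + (-2-3)²) = (1/2)(1 + 25) = 13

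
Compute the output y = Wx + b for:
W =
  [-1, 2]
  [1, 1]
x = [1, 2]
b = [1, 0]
y = [4, 3]

Wx = [-1×1 + 2×2, 1×1 + 1×2]
   = [3, 3]
y = Wx + b = [3 + 1, 3 + 0] = [4, 3]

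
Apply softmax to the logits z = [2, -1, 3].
p = [0.2654, 0.0132, 0.7214]

exp(z) = [7.389, 0.3679, 20.09]
Sum = 27.84
p = [0.2654, 0.0132, 0.7214]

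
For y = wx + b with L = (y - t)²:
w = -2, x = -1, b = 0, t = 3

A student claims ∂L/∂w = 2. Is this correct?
Correct

y = (-2)(-1) + 0 = 2
∂L/∂y = 2(y - t) = 2(2 - 3) = -2
∂y/∂w = x = -1
∂L/∂w = -2 × -1 = 2

Claimed value: 2
Correct: The correct gradient is 2.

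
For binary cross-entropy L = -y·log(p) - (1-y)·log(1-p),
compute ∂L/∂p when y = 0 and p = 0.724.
∂L/∂p = 3.623

∂L/∂p = -y/p + (1-y)/(1-p) = 0 + 1/0.276 = 3.623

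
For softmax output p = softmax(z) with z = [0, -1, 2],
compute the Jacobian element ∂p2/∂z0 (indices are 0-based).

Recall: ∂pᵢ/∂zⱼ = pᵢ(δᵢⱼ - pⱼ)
∂p2/∂z0 = -0.09636

p = softmax(z) = [0.1142, 0.04201, 0.8438]
p2 = 0.8438, p0 = 0.1142

∂p2/∂z0 = -p2 × p0 = -0.8438 × 0.1142 = -0.09636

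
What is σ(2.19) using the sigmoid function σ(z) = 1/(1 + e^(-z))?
0.8993

sigmoid(2.19) = 1/(1 + e^(-2.19)) = 1/(1 + 0.1119) = 0.8993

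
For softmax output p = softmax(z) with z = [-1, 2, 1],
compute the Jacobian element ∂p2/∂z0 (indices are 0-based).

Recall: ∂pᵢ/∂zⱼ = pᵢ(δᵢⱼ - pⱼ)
∂p2/∂z0 = -0.009113

p = softmax(z) = [0.03512, 0.7054, 0.2595]
p2 = 0.2595, p0 = 0.03512

∂p2/∂z0 = -p2 × p0 = -0.2595 × 0.03512 = -0.009113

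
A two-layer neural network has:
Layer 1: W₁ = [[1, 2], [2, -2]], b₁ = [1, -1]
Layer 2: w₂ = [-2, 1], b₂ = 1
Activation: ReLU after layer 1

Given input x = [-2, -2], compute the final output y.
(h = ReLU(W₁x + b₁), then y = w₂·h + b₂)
y = 1

Layer 1 pre-activation: z₁ = [-5, -1]
After ReLU: h = [0, 0]
Layer 2 output: y = -2×0 + 1×0 + 1 = 1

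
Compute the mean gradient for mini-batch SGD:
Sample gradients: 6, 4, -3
Average gradient = 2.333

Average = (1/3)(6 + 4 + -3) = 7/3 = 2.333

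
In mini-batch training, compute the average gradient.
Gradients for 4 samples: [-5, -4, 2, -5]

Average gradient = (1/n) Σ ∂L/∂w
Average gradient = -3

Average = (1/4)(-5 + -4 + 2 + -5) = -12/4 = -3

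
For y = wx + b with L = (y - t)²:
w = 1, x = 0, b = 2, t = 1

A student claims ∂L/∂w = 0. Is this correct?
Correct

y = (1)(0) + 2 = 2
∂L/∂y = 2(y - t) = 2(2 - 1) = 2
∂y/∂w = x = 0
∂L/∂w = 2 × 0 = 0

Claimed value: 0
Correct: The correct gradient is 0.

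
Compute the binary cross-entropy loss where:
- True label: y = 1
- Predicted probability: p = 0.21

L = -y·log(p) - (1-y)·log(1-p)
L = 1.561

L = -1·log(0.21) - 0·log(0.79) = -log(0.21) = 1.561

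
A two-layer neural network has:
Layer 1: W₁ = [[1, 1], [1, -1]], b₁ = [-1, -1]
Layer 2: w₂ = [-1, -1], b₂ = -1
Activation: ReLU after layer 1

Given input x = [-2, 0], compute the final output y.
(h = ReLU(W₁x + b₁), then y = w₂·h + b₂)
y = -1

Layer 1 pre-activation: z₁ = [-3, -3]
After ReLU: h = [0, 0]
Layer 2 output: y = -1×0 + -1×0 + -1 = -1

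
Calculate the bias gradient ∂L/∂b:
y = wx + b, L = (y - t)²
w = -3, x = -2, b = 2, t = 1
∂L/∂b = 14

y = wx + b = (-3)(-2) + 2 = 8
∂L/∂y = 2(y - t) = 2(8 - 1) = 14
∂y/∂b = 1
∂L/∂b = ∂L/∂y · ∂y/∂b = 14 × 1 = 14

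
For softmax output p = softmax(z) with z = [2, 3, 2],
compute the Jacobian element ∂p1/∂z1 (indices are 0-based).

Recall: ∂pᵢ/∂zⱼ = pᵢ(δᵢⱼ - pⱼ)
∂p1/∂z1 = 0.2442

p = softmax(z) = [0.2119, 0.5761, 0.2119]
p1 = 0.5761

∂p1/∂z1 = p1(1 - p1) = 0.5761 × (1 - 0.5761) = 0.2442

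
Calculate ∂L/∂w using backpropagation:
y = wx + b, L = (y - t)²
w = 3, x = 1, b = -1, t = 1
∂L/∂w = 2

y = wx + b = (3)(1) + -1 = 2
∂L/∂y = 2(y - t) = 2(2 - 1) = 2
∂y/∂w = x = 1
∂L/∂w = ∂L/∂y · ∂y/∂w = 2 × 1 = 2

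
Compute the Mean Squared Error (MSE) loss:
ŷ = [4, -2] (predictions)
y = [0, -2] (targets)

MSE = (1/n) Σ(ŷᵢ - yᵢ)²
MSE = 8

MSE = (1/2)((4-0)² + (-2--2)²) = (1/2)(16 + 0) = 8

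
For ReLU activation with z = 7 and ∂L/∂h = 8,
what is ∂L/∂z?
∂L/∂z = 8

h = ReLU(7) = 7
Since z > 0: ∂h/∂z = 1
∂L/∂z = ∂L/∂h · ∂h/∂z = 8 × 1 = 8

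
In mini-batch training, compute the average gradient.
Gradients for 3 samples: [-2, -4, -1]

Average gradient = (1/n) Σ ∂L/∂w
Average gradient = -2.333

Average = (1/3)(-2 + -4 + -1) = -7/3 = -2.333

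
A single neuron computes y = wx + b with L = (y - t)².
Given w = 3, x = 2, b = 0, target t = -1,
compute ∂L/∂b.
∂L/∂b = 14

y = wx + b = (3)(2) + 0 = 6
∂L/∂y = 2(y - t) = 2(6 - -1) = 14
∂y/∂b = 1
∂L/∂b = ∂L/∂y · ∂y/∂b = 14 × 1 = 14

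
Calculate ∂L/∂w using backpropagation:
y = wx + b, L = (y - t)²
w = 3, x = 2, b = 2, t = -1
∂L/∂w = 36

y = wx + b = (3)(2) + 2 = 8
∂L/∂y = 2(y - t) = 2(8 - -1) = 18
∂y/∂w = x = 2
∂L/∂w = ∂L/∂y · ∂y/∂w = 18 × 2 = 36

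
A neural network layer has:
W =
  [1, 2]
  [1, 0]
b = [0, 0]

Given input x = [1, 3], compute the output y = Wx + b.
y = [7, 1]

Wx = [1×1 + 2×3, 1×1 + 0×3]
   = [7, 1]
y = Wx + b = [7 + 0, 1 + 0] = [7, 1]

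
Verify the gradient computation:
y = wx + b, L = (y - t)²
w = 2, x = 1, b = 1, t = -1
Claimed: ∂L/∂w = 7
Incorrect

y = (2)(1) + 1 = 3
∂L/∂y = 2(y - t) = 2(3 - -1) = 8
∂y/∂w = x = 1
∂L/∂w = 8 × 1 = 8

Claimed value: 7
Incorrect: The correct gradient is 8.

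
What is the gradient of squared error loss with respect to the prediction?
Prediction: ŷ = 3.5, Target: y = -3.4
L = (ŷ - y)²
∂L/∂ŷ = 13.8

∂L/∂ŷ = 2(ŷ - y) = 2(3.5 - -3.4) = 2(6.9) = 13.8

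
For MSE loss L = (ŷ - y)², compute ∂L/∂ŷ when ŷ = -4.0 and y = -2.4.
∂L/∂ŷ = -3.2

∂L/∂ŷ = 2(ŷ - y) = 2(-4.0 - -2.4) = 2(-1.6) = -3.2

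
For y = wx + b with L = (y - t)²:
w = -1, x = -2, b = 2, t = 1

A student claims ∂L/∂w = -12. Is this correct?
Correct

y = (-1)(-2) + 2 = 4
∂L/∂y = 2(y - t) = 2(4 - 1) = 6
∂y/∂w = x = -2
∂L/∂w = 6 × -2 = -12

Claimed value: -12
Correct: The correct gradient is -12.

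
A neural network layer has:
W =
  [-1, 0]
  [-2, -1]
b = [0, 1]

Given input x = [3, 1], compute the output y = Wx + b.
y = [-3, -6]

Wx = [-1×3 + 0×1, -2×3 + -1×1]
   = [-3, -7]
y = Wx + b = [-3 + 0, -7 + 1] = [-3, -6]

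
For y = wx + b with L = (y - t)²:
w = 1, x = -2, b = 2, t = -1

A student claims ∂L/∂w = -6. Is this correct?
Incorrect

y = (1)(-2) + 2 = 0
∂L/∂y = 2(y - t) = 2(0 - -1) = 2
∂y/∂w = x = -2
∂L/∂w = 2 × -2 = -4

Claimed value: -6
Incorrect: The correct gradient is -4.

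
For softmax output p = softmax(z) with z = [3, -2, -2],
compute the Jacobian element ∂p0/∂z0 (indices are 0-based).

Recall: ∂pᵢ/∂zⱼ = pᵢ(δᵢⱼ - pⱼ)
∂p0/∂z0 = 0.01312

p = softmax(z) = [0.9867, 0.006648, 0.006648]
p0 = 0.9867

∂p0/∂z0 = p0(1 - p0) = 0.9867 × (1 - 0.9867) = 0.01312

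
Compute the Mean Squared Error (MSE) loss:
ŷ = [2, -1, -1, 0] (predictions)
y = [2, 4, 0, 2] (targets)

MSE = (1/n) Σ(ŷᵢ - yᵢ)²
MSE = 7.5

MSE = (1/4)((2-2)² + (-1-4)² + (-1-0)² + (0-2)²) = (1/4)(0 + 25 + 1 + 4) = 7.5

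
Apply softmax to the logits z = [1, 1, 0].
p = [0.4223, 0.4223, 0.1554]

exp(z) = [2.718, 2.718, 1]
Sum = 6.437
p = [0.4223, 0.4223, 0.1554]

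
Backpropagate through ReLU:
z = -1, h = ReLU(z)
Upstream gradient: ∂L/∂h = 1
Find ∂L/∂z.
∂L/∂z = 0

h = ReLU(-1) = 0
Since z < 0: ∂h/∂z = 0
∂L/∂z = ∂L/∂h · ∂h/∂z = 1 × 0 = 0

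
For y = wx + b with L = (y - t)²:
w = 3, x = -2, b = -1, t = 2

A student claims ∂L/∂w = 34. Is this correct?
Incorrect

y = (3)(-2) + -1 = -7
∂L/∂y = 2(y - t) = 2(-7 - 2) = -18
∂y/∂w = x = -2
∂L/∂w = -18 × -2 = 36

Claimed value: 34
Incorrect: The correct gradient is 36.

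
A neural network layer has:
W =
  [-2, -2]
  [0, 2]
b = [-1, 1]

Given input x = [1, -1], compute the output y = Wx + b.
y = [-1, -1]

Wx = [-2×1 + -2×-1, 0×1 + 2×-1]
   = [0, -2]
y = Wx + b = [0 + -1, -2 + 1] = [-1, -1]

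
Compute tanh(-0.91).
-0.7211

tanh(-0.91) = (e^(-0.91) - e^(0.91))/(e^(-0.91) + e^(0.91)) = -0.7211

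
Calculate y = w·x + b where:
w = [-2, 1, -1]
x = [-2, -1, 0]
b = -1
y = 2

y = (-2)(-2) + (1)(-1) + (-1)(0) + -1 = 2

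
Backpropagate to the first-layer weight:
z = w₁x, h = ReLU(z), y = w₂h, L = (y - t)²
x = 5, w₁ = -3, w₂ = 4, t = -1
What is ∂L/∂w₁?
∂L/∂w₁ = 0

Forward pass:
z = w₁x = -3×5 = -15
h = ReLU(-15) = 0
y = w₂h = 4×0 = 0

Backward pass:
∂L/∂y = 2(y - t) = 2(0 - -1) = 2
∂y/∂h = w₂ = 4
∂h/∂z = 0 (ReLU derivative)
∂z/∂w₁ = x = 5

∂L/∂w₁ = 2 × 4 × 0 × 5 = 0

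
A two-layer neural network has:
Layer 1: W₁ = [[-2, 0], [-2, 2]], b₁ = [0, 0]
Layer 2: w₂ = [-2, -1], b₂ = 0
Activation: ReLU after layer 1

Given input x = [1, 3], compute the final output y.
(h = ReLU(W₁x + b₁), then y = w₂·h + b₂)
y = -4

Layer 1 pre-activation: z₁ = [-2, 4]
After ReLU: h = [0, 4]
Layer 2 output: y = -2×0 + -1×4 + 0 = -4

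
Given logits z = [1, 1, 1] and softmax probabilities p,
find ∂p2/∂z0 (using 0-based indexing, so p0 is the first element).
∂p2/∂z0 = -0.1111

p = softmax(z) = [0.3333, 0.3333, 0.3333]
p2 = 0.3333, p0 = 0.3333

∂p2/∂z0 = -p2 × p0 = -0.3333 × 0.3333 = -0.1111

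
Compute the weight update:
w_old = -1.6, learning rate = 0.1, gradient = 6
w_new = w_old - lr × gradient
w_new = -2.2

w_new = w - η·∂L/∂w = -1.6 - 0.1×(6) = -1.6 - (0.6) = -2.2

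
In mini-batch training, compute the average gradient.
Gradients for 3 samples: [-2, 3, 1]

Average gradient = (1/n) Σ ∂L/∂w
Average gradient = 0.6667

Average = (1/3)(-2 + 3 + 1) = 2/3 = 0.6667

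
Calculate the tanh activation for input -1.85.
-0.9517

tanh(-1.85) = (e^(-1.85) - e^(1.85))/(e^(-1.85) + e^(1.85)) = -0.9517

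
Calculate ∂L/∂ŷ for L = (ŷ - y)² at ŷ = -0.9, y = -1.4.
∂L/∂ŷ = 1.0

∂L/∂ŷ = 2(ŷ - y) = 2(-0.9 - -1.4) = 2(0.5) = 1.0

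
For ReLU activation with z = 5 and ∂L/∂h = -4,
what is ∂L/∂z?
∂L/∂z = -4

h = ReLU(5) = 5
Since z > 0: ∂h/∂z = 1
∂L/∂z = ∂L/∂h · ∂h/∂z = -4 × 1 = -4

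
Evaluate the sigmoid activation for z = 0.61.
0.6479

sigmoid(0.61) = 1/(1 + e^(-0.61)) = 1/(1 + 0.5434) = 0.6479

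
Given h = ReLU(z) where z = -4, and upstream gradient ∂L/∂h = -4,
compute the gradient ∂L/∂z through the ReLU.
∂L/∂z = 0

h = ReLU(-4) = 0
Since z < 0: ∂h/∂z = 0
∂L/∂z = ∂L/∂h · ∂h/∂z = -4 × 0 = 0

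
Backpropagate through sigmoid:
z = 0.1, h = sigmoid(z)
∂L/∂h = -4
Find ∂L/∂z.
∂L/∂z = -0.9975

σ(0.1) = 0.525
σ'(0.1) = σ(0.1)(1 - σ(0.1)) = 0.525 × 0.475 = 0.2494
∂L/∂z = ∂L/∂h · σ'(z) = -4 × 0.2494 = -0.9975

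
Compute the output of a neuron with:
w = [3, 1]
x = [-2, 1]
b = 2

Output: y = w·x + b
y = -3

y = (3)(-2) + (1)(1) + 2 = -3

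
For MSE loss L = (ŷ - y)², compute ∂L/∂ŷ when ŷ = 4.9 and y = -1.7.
∂L/∂ŷ = 13.2

∂L/∂ŷ = 2(ŷ - y) = 2(4.9 - -1.7) = 2(6.6) = 13.2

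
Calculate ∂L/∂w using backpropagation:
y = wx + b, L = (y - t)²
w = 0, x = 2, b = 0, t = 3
∂L/∂w = -12

y = wx + b = (0)(2) + 0 = 0
∂L/∂y = 2(y - t) = 2(0 - 3) = -6
∂y/∂w = x = 2
∂L/∂w = ∂L/∂y · ∂y/∂w = -6 × 2 = -12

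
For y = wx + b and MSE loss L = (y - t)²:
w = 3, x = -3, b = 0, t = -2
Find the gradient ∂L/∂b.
∂L/∂b = -14

y = wx + b = (3)(-3) + 0 = -9
∂L/∂y = 2(y - t) = 2(-9 - -2) = -14
∂y/∂b = 1
∂L/∂b = ∂L/∂y · ∂y/∂b = -14 × 1 = -14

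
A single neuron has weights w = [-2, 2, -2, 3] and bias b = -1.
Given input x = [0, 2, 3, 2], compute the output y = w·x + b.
y = 3

y = (-2)(0) + (2)(2) + (-2)(3) + (3)(2) + -1 = 3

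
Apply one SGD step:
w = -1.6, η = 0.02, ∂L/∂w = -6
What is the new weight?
w_new = -1.48

w_new = w - η·∂L/∂w = -1.6 - 0.02×(-6) = -1.6 - (-0.12) = -1.48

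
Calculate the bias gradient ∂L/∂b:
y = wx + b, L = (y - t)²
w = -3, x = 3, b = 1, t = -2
∂L/∂b = -12

y = wx + b = (-3)(3) + 1 = -8
∂L/∂y = 2(y - t) = 2(-8 - -2) = -12
∂y/∂b = 1
∂L/∂b = ∂L/∂y · ∂y/∂b = -12 × 1 = -12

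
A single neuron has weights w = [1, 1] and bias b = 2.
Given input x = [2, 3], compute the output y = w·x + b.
y = 7

y = (1)(2) + (1)(3) + 2 = 7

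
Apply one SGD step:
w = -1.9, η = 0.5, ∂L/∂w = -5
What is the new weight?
w_new = 0.6

w_new = w - η·∂L/∂w = -1.9 - 0.5×(-5) = -1.9 - (-2.5) = 0.6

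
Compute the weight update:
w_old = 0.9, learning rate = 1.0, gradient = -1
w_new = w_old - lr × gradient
w_new = 1.9

w_new = w - η·∂L/∂w = 0.9 - 1.0×(-1) = 0.9 - (-1) = 1.9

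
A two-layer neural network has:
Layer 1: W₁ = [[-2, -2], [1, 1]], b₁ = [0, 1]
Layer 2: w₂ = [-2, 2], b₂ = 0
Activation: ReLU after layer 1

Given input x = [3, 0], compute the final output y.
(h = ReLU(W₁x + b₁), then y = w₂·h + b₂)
y = 8

Layer 1 pre-activation: z₁ = [-6, 4]
After ReLU: h = [0, 4]
Layer 2 output: y = -2×0 + 2×4 + 0 = 8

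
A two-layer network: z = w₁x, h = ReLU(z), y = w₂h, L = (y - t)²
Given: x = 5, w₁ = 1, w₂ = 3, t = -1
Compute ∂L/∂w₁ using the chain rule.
∂L/∂w₁ = 480

Forward pass:
z = w₁x = 1×5 = 5
h = ReLU(5) = 5
y = w₂h = 3×5 = 15

Backward pass:
∂L/∂y = 2(y - t) = 2(15 - -1) = 32
∂y/∂h = w₂ = 3
∂h/∂z = 1 (ReLU derivative)
∂z/∂w₁ = x = 5

∂L/∂w₁ = 32 × 3 × 1 × 5 = 480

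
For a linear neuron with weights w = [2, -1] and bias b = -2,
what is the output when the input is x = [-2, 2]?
y = -8

y = (2)(-2) + (-1)(2) + -2 = -8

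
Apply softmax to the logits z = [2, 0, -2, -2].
p = [0.8533, 0.1155, 0.0156, 0.0156]

exp(z) = [7.389, 1, 0.1353, 0.1353]
Sum = 8.66
p = [0.8533, 0.1155, 0.0156, 0.0156]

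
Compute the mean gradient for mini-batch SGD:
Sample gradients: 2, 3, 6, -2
Average gradient = 2.25

Average = (1/4)(2 + 3 + 6 + -2) = 9/4 = 2.25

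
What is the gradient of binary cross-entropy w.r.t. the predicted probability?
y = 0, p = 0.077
∂L/∂p = 1.083

∂L/∂p = -y/p + (1-y)/(1-p) = 0 + 1/0.923 = 1.083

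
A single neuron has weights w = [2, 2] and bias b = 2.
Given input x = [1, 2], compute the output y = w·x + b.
y = 8

y = (2)(1) + (2)(2) + 2 = 8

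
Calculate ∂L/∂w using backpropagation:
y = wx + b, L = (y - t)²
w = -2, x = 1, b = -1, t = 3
∂L/∂w = -12

y = wx + b = (-2)(1) + -1 = -3
∂L/∂y = 2(y - t) = 2(-3 - 3) = -12
∂y/∂w = x = 1
∂L/∂w = ∂L/∂y · ∂y/∂w = -12 × 1 = -12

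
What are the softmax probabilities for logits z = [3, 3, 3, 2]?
p = [0.2969, 0.2969, 0.2969, 0.1092]

exp(z) = [20.09, 20.09, 20.09, 7.389]
Sum = 67.65
p = [0.2969, 0.2969, 0.2969, 0.1092]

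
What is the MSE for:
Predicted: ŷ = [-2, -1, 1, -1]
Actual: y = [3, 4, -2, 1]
MSE = 15.75

MSE = (1/4)((-2-3)² + (-1-4)² + (1--2)² + (-1-1)²) = (1/4)(25 + 25 + 9 + 4) = 15.75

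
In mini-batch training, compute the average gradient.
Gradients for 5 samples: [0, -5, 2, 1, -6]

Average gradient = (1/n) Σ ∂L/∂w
Average gradient = -1.6

Average = (1/5)(0 + -5 + 2 + 1 + -6) = -8/5 = -1.6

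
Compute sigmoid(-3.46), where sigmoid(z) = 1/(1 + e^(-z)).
0.03047

sigmoid(-3.46) = 1/(1 + e^(3.46)) = 1/(1 + 31.82) = 0.03047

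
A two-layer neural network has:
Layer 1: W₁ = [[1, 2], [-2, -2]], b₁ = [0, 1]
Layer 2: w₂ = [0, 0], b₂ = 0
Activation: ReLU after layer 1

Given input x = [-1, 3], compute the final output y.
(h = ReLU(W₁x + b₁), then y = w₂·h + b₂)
y = 0

Layer 1 pre-activation: z₁ = [5, -3]
After ReLU: h = [5, 0]
Layer 2 output: y = 0×5 + 0×0 + 0 = 0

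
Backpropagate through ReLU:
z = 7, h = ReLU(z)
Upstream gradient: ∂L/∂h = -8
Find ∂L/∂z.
∂L/∂z = -8

h = ReLU(7) = 7
Since z > 0: ∂h/∂z = 1
∂L/∂z = ∂L/∂h · ∂h/∂z = -8 × 1 = -8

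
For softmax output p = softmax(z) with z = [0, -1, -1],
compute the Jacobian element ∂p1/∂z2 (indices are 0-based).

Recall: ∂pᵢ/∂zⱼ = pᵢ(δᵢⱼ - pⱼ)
∂p1/∂z2 = -0.04492

p = softmax(z) = [0.5761, 0.2119, 0.2119]
p1 = 0.2119, p2 = 0.2119

∂p1/∂z2 = -p1 × p2 = -0.2119 × 0.2119 = -0.04492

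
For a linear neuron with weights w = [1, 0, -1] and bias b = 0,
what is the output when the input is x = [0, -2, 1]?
y = -1

y = (1)(0) + (0)(-2) + (-1)(1) + 0 = -1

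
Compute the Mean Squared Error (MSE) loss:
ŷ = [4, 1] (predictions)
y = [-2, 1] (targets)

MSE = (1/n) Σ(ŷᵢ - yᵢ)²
MSE = 18

MSE = (1/2)((4--2)² + (1-1)²) = (1/2)(36 + 0) = 18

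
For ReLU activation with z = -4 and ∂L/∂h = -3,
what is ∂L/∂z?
∂L/∂z = 0

h = ReLU(-4) = 0
Since z < 0: ∂h/∂z = 0
∂L/∂z = ∂L/∂h · ∂h/∂z = -3 × 0 = 0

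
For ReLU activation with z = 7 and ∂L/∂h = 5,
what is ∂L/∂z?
∂L/∂z = 5

h = ReLU(7) = 7
Since z > 0: ∂h/∂z = 1
∂L/∂z = ∂L/∂h · ∂h/∂z = 5 × 1 = 5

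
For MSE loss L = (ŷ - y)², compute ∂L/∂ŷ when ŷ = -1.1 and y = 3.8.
∂L/∂ŷ = -9.8

∂L/∂ŷ = 2(ŷ - y) = 2(-1.1 - 3.8) = 2(-4.9) = -9.8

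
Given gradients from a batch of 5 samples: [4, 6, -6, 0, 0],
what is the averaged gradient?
Average gradient = 0.8

Average = (1/5)(4 + 6 + -6 + 0 + 0) = 4/5 = 0.8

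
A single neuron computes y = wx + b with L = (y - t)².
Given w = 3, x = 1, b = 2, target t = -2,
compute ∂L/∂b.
∂L/∂b = 14

y = wx + b = (3)(1) + 2 = 5
∂L/∂y = 2(y - t) = 2(5 - -2) = 14
∂y/∂b = 1
∂L/∂b = ∂L/∂y · ∂y/∂b = 14 × 1 = 14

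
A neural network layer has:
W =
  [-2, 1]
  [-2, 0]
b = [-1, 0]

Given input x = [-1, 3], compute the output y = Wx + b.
y = [4, 2]

Wx = [-2×-1 + 1×3, -2×-1 + 0×3]
   = [5, 2]
y = Wx + b = [5 + -1, 2 + 0] = [4, 2]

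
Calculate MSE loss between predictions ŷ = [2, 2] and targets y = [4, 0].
MSE = 4

MSE = (1/2)((2-4)² + (2-0)²) = (1/2)(4 + 4) = 4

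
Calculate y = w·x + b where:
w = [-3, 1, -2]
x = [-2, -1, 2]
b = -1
y = 0

y = (-3)(-2) + (1)(-1) + (-2)(2) + -1 = 0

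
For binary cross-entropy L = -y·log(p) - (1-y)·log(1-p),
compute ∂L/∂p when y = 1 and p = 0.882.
∂L/∂p = -1.134

∂L/∂p = -y/p + (1-y)/(1-p) = -1/0.882 + 0 = -1.134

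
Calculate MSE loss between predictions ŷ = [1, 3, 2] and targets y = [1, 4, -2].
MSE = 5.667

MSE = (1/3)((1-1)² + (3-4)² + (2--2)²) = (1/3)(0 + 1 + 16) = 5.667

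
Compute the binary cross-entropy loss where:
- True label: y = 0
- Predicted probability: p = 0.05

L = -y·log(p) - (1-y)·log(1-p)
L = 0.05129

L = -0·log(0.05) - 1·log(0.95) = -log(0.95) = 0.05129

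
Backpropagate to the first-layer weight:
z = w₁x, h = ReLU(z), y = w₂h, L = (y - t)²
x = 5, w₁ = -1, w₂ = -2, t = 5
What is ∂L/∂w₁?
∂L/∂w₁ = 0

Forward pass:
z = w₁x = -1×5 = -5
h = ReLU(-5) = 0
y = w₂h = -2×0 = 0

Backward pass:
∂L/∂y = 2(y - t) = 2(0 - 5) = -10
∂y/∂h = w₂ = -2
∂h/∂z = 0 (ReLU derivative)
∂z/∂w₁ = x = 5

∂L/∂w₁ = -10 × -2 × 0 × 5 = 0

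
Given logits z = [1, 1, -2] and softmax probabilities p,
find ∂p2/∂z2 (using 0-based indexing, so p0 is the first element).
∂p2/∂z2 = 0.0237

p = softmax(z) = [0.4879, 0.4879, 0.02429]
p2 = 0.02429

∂p2/∂z2 = p2(1 - p2) = 0.02429 × (1 - 0.02429) = 0.0237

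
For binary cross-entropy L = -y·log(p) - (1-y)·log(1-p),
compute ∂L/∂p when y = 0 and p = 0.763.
∂L/∂p = 4.219

∂L/∂p = -y/p + (1-y)/(1-p) = 0 + 1/0.237 = 4.219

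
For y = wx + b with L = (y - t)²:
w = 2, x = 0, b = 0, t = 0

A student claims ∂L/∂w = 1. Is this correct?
Incorrect

y = (2)(0) + 0 = 0
∂L/∂y = 2(y - t) = 2(0 - 0) = 0
∂y/∂w = x = 0
∂L/∂w = 0 × 0 = 0

Claimed value: 1
Incorrect: The correct gradient is 0.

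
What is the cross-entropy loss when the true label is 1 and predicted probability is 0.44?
L = 0.821

L = -1·log(0.44) - 0·log(0.56) = -log(0.44) = 0.821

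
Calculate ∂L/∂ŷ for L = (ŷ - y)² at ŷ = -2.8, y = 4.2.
∂L/∂ŷ = -14.0

∂L/∂ŷ = 2(ŷ - y) = 2(-2.8 - 4.2) = 2(-7.0) = -14.0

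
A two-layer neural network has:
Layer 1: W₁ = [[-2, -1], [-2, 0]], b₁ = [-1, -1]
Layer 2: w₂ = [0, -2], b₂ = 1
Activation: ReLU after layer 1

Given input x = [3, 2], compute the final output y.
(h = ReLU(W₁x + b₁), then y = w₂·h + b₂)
y = 1

Layer 1 pre-activation: z₁ = [-9, -7]
After ReLU: h = [0, 0]
Layer 2 output: y = 0×0 + -2×0 + 1 = 1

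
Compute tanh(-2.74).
-0.9917

tanh(-2.74) = (e^(-2.74) - e^(2.74))/(e^(-2.74) + e^(2.74)) = -0.9917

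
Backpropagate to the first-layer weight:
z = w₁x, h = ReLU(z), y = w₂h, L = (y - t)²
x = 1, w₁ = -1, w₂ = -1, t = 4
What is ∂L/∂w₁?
∂L/∂w₁ = 0

Forward pass:
z = w₁x = -1×1 = -1
h = ReLU(-1) = 0
y = w₂h = -1×0 = 0

Backward pass:
∂L/∂y = 2(y - t) = 2(0 - 4) = -8
∂y/∂h = w₂ = -1
∂h/∂z = 0 (ReLU derivative)
∂z/∂w₁ = x = 1

∂L/∂w₁ = -8 × -1 × 0 × 1 = 0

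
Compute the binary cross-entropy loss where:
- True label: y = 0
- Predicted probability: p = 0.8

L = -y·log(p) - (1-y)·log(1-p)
L = 1.609

L = -0·log(0.8) - 1·log(0.2) = -log(0.2) = 1.609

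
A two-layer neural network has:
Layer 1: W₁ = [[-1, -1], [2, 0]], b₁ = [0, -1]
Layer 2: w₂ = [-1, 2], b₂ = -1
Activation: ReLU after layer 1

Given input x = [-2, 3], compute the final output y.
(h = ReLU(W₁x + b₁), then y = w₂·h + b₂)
y = -1

Layer 1 pre-activation: z₁ = [-1, -5]
After ReLU: h = [0, 0]
Layer 2 output: y = -1×0 + 2×0 + -1 = -1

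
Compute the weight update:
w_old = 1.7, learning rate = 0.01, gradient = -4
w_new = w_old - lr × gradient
w_new = 1.74

w_new = w - η·∂L/∂w = 1.7 - 0.01×(-4) = 1.7 - (-0.04) = 1.74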